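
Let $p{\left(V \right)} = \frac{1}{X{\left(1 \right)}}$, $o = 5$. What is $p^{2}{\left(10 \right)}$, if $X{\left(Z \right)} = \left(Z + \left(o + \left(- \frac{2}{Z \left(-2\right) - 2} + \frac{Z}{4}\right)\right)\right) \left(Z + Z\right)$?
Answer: $\frac{4}{729} \approx 0.005487$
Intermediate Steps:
$X{\left(Z \right)} = 2 Z \left(5 - \frac{2}{-2 - 2 Z} + \frac{5 Z}{4}\right)$ ($X{\left(Z \right)} = \left(Z + \left(5 + \left(- \frac{2}{Z \left(-2\right) - 2} + \frac{Z}{4}\right)\right)\right) \left(Z + Z\right) = \left(Z + \left(5 + \left(- \frac{2}{- 2 Z - 2} + Z \frac{1}{4}\right)\right)\right) 2 Z = \left(Z + \left(5 + \left(- \frac{2}{-2 - 2 Z} + \frac{Z}{4}\right)\right)\right) 2 Z = \left(Z + \left(5 - \frac{2}{-2 - 2 Z} + \frac{Z}{4}\right)\right) 2 Z = \left(5 - \frac{2}{-2 - 2 Z} + \frac{5 Z}{4}\right) 2 Z = 2 Z \left(5 - \frac{2}{-2 - 2 Z} + \frac{5 Z}{4}\right)$)
$p{\left(V \right)} = \frac{2}{27}$ ($p{\left(V \right)} = \frac{1}{\frac{1}{2} \cdot 1 \frac{1}{1 + 1} \left(24 + 5 \cdot 1^{2} + 25 \cdot 1\right)} = \frac{1}{\frac{1}{2} \cdot 1 \cdot \frac{1}{2} \left(24 + 5 \cdot 1 + 25\right)} = \frac{1}{\frac{1}{2} \cdot 1 \cdot \frac{1}{2} \left(24 + 5 + 25\right)} = \frac{1}{\frac{1}{2} \cdot 1 \cdot \frac{1}{2} \cdot 54} = \frac{1}{\frac{27}{2}} = \frac{2}{27}$)
$p^{2}{\left(10 \right)} = \left(\frac{2}{27}\right)^{2} = \frac{4}{729}$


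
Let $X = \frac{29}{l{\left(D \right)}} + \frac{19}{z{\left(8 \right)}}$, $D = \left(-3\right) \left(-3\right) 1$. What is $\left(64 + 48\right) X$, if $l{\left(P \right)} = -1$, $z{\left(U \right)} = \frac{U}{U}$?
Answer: $-1120$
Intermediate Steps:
$z{\left(U \right)} = 1$
$D = 9$ ($D = 9 \cdot 1 = 9$)
$X = -10$ ($X = \frac{29}{-1} + \frac{19}{1} = 29 \left(-1\right) + 19 \cdot 1 = -29 + 19 = -10$)
$\left(64 + 48\right) X = \left(64 + 48\right) \left(-10\right) = 112 \left(-10\right) = -1120$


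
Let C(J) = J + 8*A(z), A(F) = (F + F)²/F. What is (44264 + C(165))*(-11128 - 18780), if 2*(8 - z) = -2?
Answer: -1337396036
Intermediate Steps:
z = 9 (z = 8 - ½*(-2) = 8 + 1 = 9)
A(F) = 4*F (A(F) = (2*F)²/F = (4*F²)/F = 4*F)
C(J) = 288 + J (C(J) = J + 8*(4*9) = J + 8*36 = J + 288 = 288 + J)
(44264 + C(165))*(-11128 - 18780) = (44264 + (288 + 165))*(-11128 - 18780) = (44264 + 453)*(-29908) = 44717*(-29908) = -1337396036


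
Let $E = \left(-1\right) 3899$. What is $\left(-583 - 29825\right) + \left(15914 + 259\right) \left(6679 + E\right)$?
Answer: $44930532$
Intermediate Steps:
$E = -3899$
$\left(-583 - 29825\right) + \left(15914 + 259\right) \left(6679 + E\right) = \left(-583 - 29825\right) + \left(15914 + 259\right) \left(6679 - 3899\right) = -30408 + 16173 \cdot 2780 = -30408 + 44960940 = 44930532$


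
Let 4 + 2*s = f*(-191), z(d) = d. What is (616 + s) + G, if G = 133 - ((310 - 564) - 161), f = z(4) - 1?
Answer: 1751/2 ≈ 875.50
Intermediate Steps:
f = 3 (f = 4 - 1 = 3)
G = 548 (G = 133 - (-254 - 161) = 133 - 1*(-415) = 133 + 415 = 548)
s = -577/2 (s = -2 + (3*(-191))/2 = -2 + (½)*(-573) = -2 - 573/2 = -577/2 ≈ -288.50)
(616 + s) + G = (616 - 577/2) + 548 = 655/2 + 548 = 1751/2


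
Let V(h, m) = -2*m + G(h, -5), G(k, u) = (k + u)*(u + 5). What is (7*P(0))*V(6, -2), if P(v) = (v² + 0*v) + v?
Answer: 0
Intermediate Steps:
G(k, u) = (5 + u)*(k + u) (G(k, u) = (k + u)*(5 + u) = (5 + u)*(k + u))
P(v) = v + v² (P(v) = (v² + 0) + v = v² + v = v + v²)
V(h, m) = -2*m (V(h, m) = -2*m + ((-5)² + 5*h + 5*(-5) + h*(-5)) = -2*m + (25 + 5*h - 25 - 5*h) = -2*m + 0 = -2*m)
(7*P(0))*V(6, -2) = (7*(0*(1 + 0)))*(-2*(-2)) = (7*(0*1))*4 = (7*0)*4 = 0*4 = 0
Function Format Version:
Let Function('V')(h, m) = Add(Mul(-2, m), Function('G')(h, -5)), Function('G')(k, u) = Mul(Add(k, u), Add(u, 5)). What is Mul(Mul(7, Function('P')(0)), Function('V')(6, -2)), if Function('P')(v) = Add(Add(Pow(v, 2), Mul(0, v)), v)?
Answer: 0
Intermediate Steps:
Function('G')(k, u) = Mul(Add(5, u), Add(k, u)) (Function('G')(k, u) = Mul(Add(k, u), Add(5, u)) = Mul(Add(5, u), Add(k, u)))
Function('P')(v) = Add(v, Pow(v, 2)) (Function('P')(v) = Add(Add(Pow(v, 2), 0), v) = Add(Pow(v, 2), v) = Add(v, Pow(v, 2)))
Function('V')(h, m) = Mul(-2, m) (Function('V')(h, m) = Add(Mul(-2, m), Add(Pow(-5, 2), Mul(5, h), Mul(5, -5), Mul(h, -5))) = Add(Mul(-2, m), Add(25, Mul(5, h), -25, Mul(-5, h))) = Add(Mul(-2, m), 0) = Mul(-2, m))
Mul(Mul(7, Function('P')(0)), Function('V')(6, -2)) = Mul(Mul(7, Mul(0, Add(1, 0))), Mul(-2, -2)) = Mul(Mul(7, Mul(0, 1)), 4) = Mul(Mul(7, 0), 4) = Mul(0, 4) = 0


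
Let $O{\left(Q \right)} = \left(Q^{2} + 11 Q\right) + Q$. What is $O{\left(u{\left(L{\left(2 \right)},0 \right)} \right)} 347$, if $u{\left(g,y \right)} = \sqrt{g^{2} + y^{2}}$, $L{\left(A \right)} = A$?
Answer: $9716$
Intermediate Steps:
$O{\left(Q \right)} = Q^{2} + 12 Q$
$O{\left(u{\left(L{\left(2 \right)},0 \right)} \right)} 347 = \sqrt{2^{2} + 0^{2}} \left(12 + \sqrt{2^{2} + 0^{2}}\right) 347 = \sqrt{4 + 0} \left(12 + \sqrt{4 + 0}\right) 347 = \sqrt{4} \left(12 + \sqrt{4}\right) 347 = 2 \left(12 + 2\right) 347 = 2 \cdot 14 \cdot 347 = 28 \cdot 347 = 9716$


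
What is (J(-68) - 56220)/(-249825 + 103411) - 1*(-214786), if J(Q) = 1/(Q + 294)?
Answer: 7107187799023/33089564 ≈ 2.1479e+5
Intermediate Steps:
J(Q) = 1/(294 + Q)
(J(-68) - 56220)/(-249825 + 103411) - 1*(-214786) = (1/(294 - 68) - 56220)/(-249825 + 103411) - 1*(-214786) = (1/226 - 56220)/(-146414) + 214786 = (1/226 - 56220)*(-1/146414) + 214786 = -12705719/226*(-1/146414) + 214786 = 12705719/33089564 + 214786 = 7107187799023/33089564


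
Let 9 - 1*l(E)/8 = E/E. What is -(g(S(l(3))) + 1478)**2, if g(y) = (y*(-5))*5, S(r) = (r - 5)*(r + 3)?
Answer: -9476438409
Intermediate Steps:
l(E) = 64 (l(E) = 72 - 8*E/E = 72 - 8*1 = 72 - 8 = 64)
S(r) = (-5 + r)*(3 + r)
g(y) = -25*y (g(y) = -5*y*5 = -25*y)
-(g(S(l(3))) + 1478)**2 = -(-25*(-15 + 64**2 - 2*64) + 1478)**2 = -(-25*(-15 + 4096 - 128) + 1478)**2 = -(-25*3953 + 1478)**2 = -(-98825 + 1478)**2 = -1*(-97347)**2 = -1*9476438409 = -9476438409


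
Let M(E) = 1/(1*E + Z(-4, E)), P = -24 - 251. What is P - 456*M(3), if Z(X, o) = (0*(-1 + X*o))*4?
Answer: -427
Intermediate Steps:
P = -275
Z(X, o) = 0 (Z(X, o) = 0*4 = 0)
M(E) = 1/E (M(E) = 1/(1*E + 0) = 1/(E + 0) = 1/E)
P - 456*M(3) = -275 - 456/3 = -275 - 456*1/3 = -275 - 152 = -427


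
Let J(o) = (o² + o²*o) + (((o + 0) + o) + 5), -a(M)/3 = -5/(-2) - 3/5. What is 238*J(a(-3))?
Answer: -18933257/500 ≈ -37867.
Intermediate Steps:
a(M) = -57/10 (a(M) = -3*(-5/(-2) - 3/5) = -3*(-5*(-½) - 3*⅕) = -3*(5/2 - ⅗) = -3*19/10 = -57/10)
J(o) = 5 + o² + o³ + 2*o (J(o) = (o² + o³) + ((o + o) + 5) = (o² + o³) + (2*o + 5) = (o² + o³) + (5 + 2*o) = 5 + o² + o³ + 2*o)
238*J(a(-3)) = 238*(5 + (-57/10)² + (-57/10)³ + 2*(-57/10)) = 238*(5 + 3249/100 - 185193/1000 - 57/5) = 238*(-159103/1000) = -18933257/500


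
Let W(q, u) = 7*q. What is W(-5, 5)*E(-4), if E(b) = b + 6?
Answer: -70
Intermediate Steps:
E(b) = 6 + b
W(-5, 5)*E(-4) = (7*(-5))*(6 - 4) = -35*2 = -70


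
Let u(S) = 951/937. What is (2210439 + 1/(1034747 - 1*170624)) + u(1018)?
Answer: 1789756257439099/809683251 ≈ 2.2104e+6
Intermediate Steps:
u(S) = 951/937 (u(S) = 951*(1/937) = 951/937)
(2210439 + 1/(1034747 - 1*170624)) + u(1018) = (2210439 + 1/(1034747 - 1*170624)) + 951/937 = (2210439 + 1/(1034747 - 170624)) + 951/937 = (2210439 + 1/864123) + 951/937 = 1910091179998/864123 + 951/937 = 1789756257439099/809683251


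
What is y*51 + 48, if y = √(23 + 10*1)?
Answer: 48 + 51*√33 ≈ 340.97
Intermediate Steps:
y = √33 (y = √(23 + 10) = √33 ≈ 5.7446)
y*51 + 48 = √33*51 + 48 = 51*√33 + 48 = 48 + 51*√33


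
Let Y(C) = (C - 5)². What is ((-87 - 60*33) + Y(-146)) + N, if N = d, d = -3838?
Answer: 16896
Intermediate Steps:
Y(C) = (-5 + C)²
N = -3838
((-87 - 60*33) + Y(-146)) + N = ((-87 - 60*33) + (-5 - 146)²) - 3838 = ((-87 - 1980) + (-151)²) - 3838 = (-2067 + 22801) - 3838 = 20734 - 3838 = 16896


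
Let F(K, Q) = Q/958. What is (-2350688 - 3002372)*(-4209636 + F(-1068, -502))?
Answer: 10793995270888700/479 ≈ 2.2534e+13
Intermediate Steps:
F(K, Q) = Q/958 (F(K, Q) = Q*(1/958) = Q/958)
(-2350688 - 3002372)*(-4209636 + F(-1068, -502)) = (-2350688 - 3002372)*(-4209636 + (1/958)*(-502)) = -5353060*(-4209636 - 251/479) = -5353060*(-2016415895/479) = 10793995270888700/479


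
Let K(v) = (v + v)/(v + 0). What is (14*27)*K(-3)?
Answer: 756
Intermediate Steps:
K(v) = 2 (K(v) = (2*v)/v = 2)
(14*27)*K(-3) = (14*27)*2 = 378*2 = 756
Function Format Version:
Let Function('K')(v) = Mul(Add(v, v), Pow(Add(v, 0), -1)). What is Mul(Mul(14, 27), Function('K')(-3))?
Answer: 756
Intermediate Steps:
Function('K')(v) = 2 (Function('K')(v) = Mul(Mul(2, v), Pow(v, -1)) = 2)
Mul(Mul(14, 27), Function('K')(-3)) = Mul(Mul(14, 27), 2) = Mul(378, 2) = 756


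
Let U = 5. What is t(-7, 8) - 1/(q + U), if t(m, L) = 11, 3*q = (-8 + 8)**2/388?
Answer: 54/5 ≈ 10.800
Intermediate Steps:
q = 0 (q = ((-8 + 8)**2/388)/3 = (0**2*(1/388))/3 = (0*(1/388))/3 = (1/3)*0 = 0)
t(-7, 8) - 1/(q + U) = 11 - 1/(0 + 5) = 11 - 1/5 = 54/5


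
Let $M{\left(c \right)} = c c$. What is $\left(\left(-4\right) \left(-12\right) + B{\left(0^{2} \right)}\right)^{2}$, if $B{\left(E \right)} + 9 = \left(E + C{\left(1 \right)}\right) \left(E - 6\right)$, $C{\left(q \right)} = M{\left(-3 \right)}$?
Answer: $225$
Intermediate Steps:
$M{\left(c \right)} = c^{2}$
$C{\left(q \right)} = 9$ ($C{\left(q \right)} = \left(-3\right)^{2} = 9$)
$B{\left(E \right)} = -9 + \left(-6 + E\right) \left(9 + E\right)$ ($B{\left(E \right)} = -9 + \left(E + 9\right) \left(E - 6\right) = -9 + \left(9 + E\right) \left(-6 + E\right) = -9 + \left(-6 + E\right) \left(9 + E\right)$)
$\left(\left(-4\right) \left(-12\right) + B{\left(0^{2} \right)}\right)^{2} = \left(\left(-4\right) \left(-12\right) + \left(-63 + \left(0^{2}\right)^{2} + 3 \cdot 0^{2}\right)\right)^{2} = \left(48 + \left(-63 + 0^{2} + 3 \cdot 0\right)\right)^{2} = \left(48 + \left(-63 + 0 + 0\right)\right)^{2} = \left(48 - 63\right)^{2} = \left(-15\right)^{2} = 225$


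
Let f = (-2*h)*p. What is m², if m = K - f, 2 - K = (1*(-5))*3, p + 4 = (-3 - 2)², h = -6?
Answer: 55225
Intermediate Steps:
p = 21 (p = -4 + (-3 - 2)² = -4 + (-5)² = -4 + 25 = 21)
f = 252 (f = -2*(-6)*21 = 12*21 = 252)
K = 17 (K = 2 - 1*(-5)*3 = 2 - (-5)*3 = 2 - 1*(-15) = 2 + 15 = 17)
m = -235 (m = 17 - 1*252 = 17 - 252 = -235)
m² = (-235)² = 55225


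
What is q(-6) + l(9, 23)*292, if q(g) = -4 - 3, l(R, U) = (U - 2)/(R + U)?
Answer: 1477/8 ≈ 184.63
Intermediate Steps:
l(R, U) = (-2 + U)/(R + U)
q(g) = -7
q(-6) + l(9, 23)*292 = -7 + ((-2 + 23)/(9 + 23))*292 = -7 + (21/32)*292 = -7 + 1533/8 = 1477/8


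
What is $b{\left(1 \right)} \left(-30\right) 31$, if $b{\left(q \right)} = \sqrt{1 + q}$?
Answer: $- 930 \sqrt{2} \approx -1315.2$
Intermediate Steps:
$b{\left(1 \right)} \left(-30\right) 31 = \sqrt{1 + 1} \left(-30\right) 31 = \sqrt{2} \left(-30\right) 31 = - 30 \sqrt{2} \cdot 31 = - 930 \sqrt{2}$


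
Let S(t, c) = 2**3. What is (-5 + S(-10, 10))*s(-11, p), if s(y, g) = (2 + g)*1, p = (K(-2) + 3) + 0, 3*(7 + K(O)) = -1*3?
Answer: -9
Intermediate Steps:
K(O) = -8 (K(O) = -7 + (-1*3)/3 = -7 + (1/3)*(-3) = -7 - 1 = -8)
p = -5 (p = (-8 + 3) + 0 = -5 + 0 = -5)
s(y, g) = 2 + g
S(t, c) = 8
(-5 + S(-10, 10))*s(-11, p) = (-5 + 8)*(2 - 5) = 3*(-3) = -9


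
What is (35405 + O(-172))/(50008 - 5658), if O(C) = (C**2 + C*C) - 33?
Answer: 9454/4435 ≈ 2.1317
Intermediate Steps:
O(C) = -33 + 2*C**2 (O(C) = (C**2 + C**2) - 33 = 2*C**2 - 33 = -33 + 2*C**2)
(35405 + O(-172))/(50008 - 5658) = (35405 + (-33 + 2*(-172)**2))/(50008 - 5658) = (35405 + (-33 + 2*29584))/44350 = (35405 + (-33 + 59168))*(1/44350) = (35405 + 59135)*(1/44350) = 94540*(1/44350) = 9454/4435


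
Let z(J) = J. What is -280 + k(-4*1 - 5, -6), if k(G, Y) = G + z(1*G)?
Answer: -298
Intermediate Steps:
k(G, Y) = 2*G (k(G, Y) = G + 1*G = G + G = 2*G)
-280 + k(-4*1 - 5, -6) = -280 + 2*(-4*1 - 5) = -280 + 2*(-4 - 5) = -280 + 2*(-9) = -280 - 18 = -298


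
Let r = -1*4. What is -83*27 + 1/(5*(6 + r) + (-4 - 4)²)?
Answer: -165833/74 ≈ -2241.0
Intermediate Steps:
r = -4
-83*27 + 1/(5*(6 + r) + (-4 - 4)²) = -83*27 + 1/(5*(6 - 4) + (-4 - 4)²) = -2241 + 1/(5*2 + (-8)²) = -2241 + 1/(10 + 64) = -2241 + 1/74 = -165833/74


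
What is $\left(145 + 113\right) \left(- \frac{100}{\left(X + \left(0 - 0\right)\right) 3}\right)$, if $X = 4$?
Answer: $-2150$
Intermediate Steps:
$\left(145 + 113\right) \left(- \frac{100}{\left(X + \left(0 - 0\right)\right) 3}\right) = \left(145 + 113\right) \left(- \frac{100}{\left(4 + \left(0 - 0\right)\right) 3}\right) = 258 \left(- \frac{100}{\left(4 + \left(0 + 0\right)\right) 3}\right) = 258 \left(- \frac{100}{\left(4 + 0\right) 3}\right) = 258 \left(- \frac{100}{4 \cdot 3}\right) = 258 \left(- \frac{100}{12}\right) = 258 \left(\left(-100\right) \frac{1}{12}\right) = 258 \left(- \frac{25}{3}\right) = -2150$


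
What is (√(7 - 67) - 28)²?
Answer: 724 - 112*I*√15 ≈ 724.0 - 433.77*I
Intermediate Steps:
(√(7 - 67) - 28)² = (√(-60) - 28)² = (2*I*√15 - 28)² = (-28 + 2*I*√15)²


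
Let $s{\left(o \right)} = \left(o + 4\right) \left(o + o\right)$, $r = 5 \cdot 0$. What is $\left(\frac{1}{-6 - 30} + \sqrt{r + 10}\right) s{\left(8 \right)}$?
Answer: $- \frac{16}{3} + 192 \sqrt{10} \approx 601.82$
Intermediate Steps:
$r = 0$
$s{\left(o \right)} = 2 o \left(4 + o\right)$ ($s{\left(o \right)} = \left(4 + o\right) 2 o = 2 o \left(4 + o\right)$)
$\left(\frac{1}{-6 - 30} + \sqrt{r + 10}\right) s{\left(8 \right)} = \left(\frac{1}{-6 - 30} + \sqrt{0 + 10}\right) 2 \cdot 8 \left(4 + 8\right) = \left(\frac{1}{-36} + \sqrt{10}\right) 2 \cdot 8 \cdot 12 = \left(- \frac{1}{36} + \sqrt{10}\right) 192 = - \frac{16}{3} + 192 \sqrt{10}$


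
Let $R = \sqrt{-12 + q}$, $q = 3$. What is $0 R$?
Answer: $0$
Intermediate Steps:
$R = 3 i$ ($R = \sqrt{-12 + 3} = \sqrt{-9} = 3 i \approx 3.0 i$)
$0 R = 0 \cdot 3 i = 0$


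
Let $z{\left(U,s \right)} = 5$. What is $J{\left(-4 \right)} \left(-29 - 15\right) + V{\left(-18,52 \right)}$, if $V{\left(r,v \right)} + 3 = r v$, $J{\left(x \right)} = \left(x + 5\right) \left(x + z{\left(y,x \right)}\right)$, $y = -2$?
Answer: $-983$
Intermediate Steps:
$J{\left(x \right)} = \left(5 + x\right)^{2}$ ($J{\left(x \right)} = \left(x + 5\right) \left(x + 5\right) = \left(5 + x\right) \left(5 + x\right) = \left(5 + x\right)^{2}$)
$V{\left(r,v \right)} = -3 + r v$
$J{\left(-4 \right)} \left(-29 - 15\right) + V{\left(-18,52 \right)} = \left(25 + \left(-4\right)^{2} + 10 \left(-4\right)\right) \left(-29 - 15\right) - 939 = \left(25 + 16 - 40\right) \left(-44\right) - 939 = 1 \left(-44\right) - 939 = -44 - 939 = -983$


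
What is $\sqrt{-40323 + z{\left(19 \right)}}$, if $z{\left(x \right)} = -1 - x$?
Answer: $i \sqrt{40343} \approx 200.86 i$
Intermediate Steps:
$\sqrt{-40323 + z{\left(19 \right)}} = \sqrt{-40323 - 20} = \sqrt{-40343} = i \sqrt{40343}$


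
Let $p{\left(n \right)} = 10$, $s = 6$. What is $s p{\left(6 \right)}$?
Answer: $60$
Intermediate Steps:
$s p{\left(6 \right)} = 6 \cdot 10 = 60$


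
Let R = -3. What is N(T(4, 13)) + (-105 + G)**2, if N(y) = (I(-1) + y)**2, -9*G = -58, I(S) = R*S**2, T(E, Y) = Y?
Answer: 794869/81 ≈ 9813.2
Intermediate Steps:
I(S) = -3*S**2
G = 58/9 (G = -1/9*(-58) = 58/9 ≈ 6.4444)
N(y) = (-3 + y)**2 (N(y) = (-3*(-1)**2 + y)**2 = (-3*1 + y)**2 = (-3 + y)**2)
N(T(4, 13)) + (-105 + G)**2 = (-3 + 13)**2 + (-105 + 58/9)**2 = 10**2 + (-887/9)**2 = 100 + 786769/81 = 794869/81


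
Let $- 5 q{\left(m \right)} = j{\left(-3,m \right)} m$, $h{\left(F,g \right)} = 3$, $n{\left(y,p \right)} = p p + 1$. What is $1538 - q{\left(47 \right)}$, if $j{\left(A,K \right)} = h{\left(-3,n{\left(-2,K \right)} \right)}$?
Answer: $\frac{7831}{5} \approx 1566.2$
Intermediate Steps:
$n{\left(y,p \right)} = 1 + p^{2}$ ($n{\left(y,p \right)} = p^{2} + 1 = 1 + p^{2}$)
$j{\left(A,K \right)} = 3$
$q{\left(m \right)} = - \frac{3 m}{5}$
$1538 - q{\left(47 \right)} = 1538 - \left(- \frac{3}{5}\right) 47 = 1538 - - \frac{141}{5} = 1538 + \frac{141}{5} = \frac{7831}{5}$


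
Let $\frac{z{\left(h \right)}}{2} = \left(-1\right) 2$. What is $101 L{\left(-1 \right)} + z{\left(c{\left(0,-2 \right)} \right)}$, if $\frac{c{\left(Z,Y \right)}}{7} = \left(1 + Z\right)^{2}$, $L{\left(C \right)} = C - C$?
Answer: $-4$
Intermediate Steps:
$L{\left(C \right)} = 0$
$c{\left(Z,Y \right)} = 7 \left(1 + Z\right)^{2}$
$z{\left(h \right)} = -4$ ($z{\left(h \right)} = 2 \left(\left(-1\right) 2\right) = 2 \left(-2\right) = -4$)
$101 L{\left(-1 \right)} + z{\left(c{\left(0,-2 \right)} \right)} = 101 \cdot 0 - 4 = 0 - 4 = -4$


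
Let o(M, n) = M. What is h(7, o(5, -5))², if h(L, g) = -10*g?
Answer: 2500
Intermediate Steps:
h(7, o(5, -5))² = (-10*5)² = (-50)² = 2500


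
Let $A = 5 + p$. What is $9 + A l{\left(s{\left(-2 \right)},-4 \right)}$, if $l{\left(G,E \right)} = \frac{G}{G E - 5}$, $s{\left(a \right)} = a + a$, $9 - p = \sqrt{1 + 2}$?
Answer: $\frac{43}{11} + \frac{4 \sqrt{3}}{11} \approx 4.5389$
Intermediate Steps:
$p = 9 - \sqrt{3}$ ($p = 9 - \sqrt{1 + 2} = 9 - \sqrt{3} \approx 7.268$)
$s{\left(a \right)} = 2 a$
$A = 14 - \sqrt{3}$ ($A = 5 + \left(9 - \sqrt{3}\right) = 14 - \sqrt{3} \approx 12.268$)
$l{\left(G,E \right)} = \frac{G}{-5 + E G}$ ($l{\left(G,E \right)} = \frac{G}{E G - 5} = \frac{G}{-5 + E G}$)
$9 + A l{\left(s{\left(-2 \right)},-4 \right)} = 9 + \left(14 - \sqrt{3}\right) \frac{2 \left(-2\right)}{-5 - 4 \cdot 2 \left(-2\right)} = 9 + \left(14 - \sqrt{3}\right) \left(- \frac{4}{-5 - -16}\right) = 9 + \left(14 - \sqrt{3}\right) \left(- \frac{4}{-5 + 16}\right) = 9 + \left(14 - \sqrt{3}\right) \left(- \frac{4}{11}\right) = 9 - \left(\frac{56}{11} - \frac{4 \sqrt{3}}{11}\right) = \frac{43}{11} + \frac{4 \sqrt{3}}{11}$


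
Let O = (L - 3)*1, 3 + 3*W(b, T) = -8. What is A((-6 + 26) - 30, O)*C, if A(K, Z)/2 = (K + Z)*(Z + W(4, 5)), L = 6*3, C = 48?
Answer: 5440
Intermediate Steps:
L = 18
W(b, T) = -11/3 (W(b, T) = -1 + (⅓)*(-8) = -1 - 8/3 = -11/3)
O = 15 (O = (18 - 3)*1 = 15*1 = 15)
A(K, Z) = 2*(-11/3 + Z)*(K + Z) (A(K, Z) = 2*((K + Z)*(Z - 11/3)) = 2*((K + Z)*(-11/3 + Z)) = 2*((-11/3 + Z)*(K + Z)) = 2*(-11/3 + Z)*(K + Z))
A((-6 + 26) - 30, O)*C = (2*15² - 22*((-6 + 26) - 30)/3 - 22/3*15 + 2*((-6 + 26) - 30)*15)*48 = (2*225 - 22*(20 - 30)/3 - 110 + 2*(20 - 30)*15)*48 = (450 - 22/3*(-10) - 110 + 2*(-10)*15)*48 = (450 + 220/3 - 110 - 300)*48 = (340/3)*48 = 5440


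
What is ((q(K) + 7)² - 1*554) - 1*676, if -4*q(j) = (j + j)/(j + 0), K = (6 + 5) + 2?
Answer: -4751/4 ≈ -1187.8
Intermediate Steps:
K = 13 (K = 11 + 2 = 13)
q(j) = -½ (q(j) = -(j + j)/(4*(j + 0)) = -2*j/(4*j) = -¼*2 = -½)
((q(K) + 7)² - 1*554) - 1*676 = ((-½ + 7)² - 1*554) - 1*676 = ((13/2)² - 554) - 676 = (169/4 - 554) - 676 = -2047/4 - 676 = -4751/4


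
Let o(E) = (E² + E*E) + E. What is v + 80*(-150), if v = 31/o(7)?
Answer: -1259969/105 ≈ -12000.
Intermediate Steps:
o(E) = E + 2*E² (o(E) = (E² + E²) + E = 2*E² + E = E + 2*E²)
v = 31/105 (v = 31/((7*(1 + 2*7))) = 31/((7*(1 + 14))) = 31/((7*15)) = 31/105 ≈ 0.29524)
v + 80*(-150) = 31/105 + 80*(-150) = 31/105 - 12000 = -1259969/105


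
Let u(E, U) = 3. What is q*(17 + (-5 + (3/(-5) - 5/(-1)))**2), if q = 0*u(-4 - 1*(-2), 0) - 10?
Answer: -868/5 ≈ -173.60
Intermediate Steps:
q = -10 (q = 0*3 - 10 = 0 - 10 = -10)
q*(17 + (-5 + (3/(-5) - 5/(-1)))**2) = -10*(17 + (-5 + (3/(-5) - 5/(-1)))**2) = -10*(17 + (-5 + (3*(-1/5) - 5*(-1)))**2) = -10*(17 + (-5 + (-3/5 + 5))**2) = -10*(17 + (-5 + 22/5)**2) = -10*(17 + (-3/5)**2) = -10*(17 + 9/25) = -10*434/25 = -868/5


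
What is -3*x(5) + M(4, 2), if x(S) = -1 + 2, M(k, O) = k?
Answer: 1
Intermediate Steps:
x(S) = 1
-3*x(5) + M(4, 2) = -3*1 + 4 = -3 + 4 = 1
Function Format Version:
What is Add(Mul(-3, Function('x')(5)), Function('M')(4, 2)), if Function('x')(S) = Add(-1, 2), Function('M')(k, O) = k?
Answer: 1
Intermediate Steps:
Function('x')(S) = 1
Add(Mul(-3, Function('x')(5)), Function('M')(4, 2)) = Add(Mul(-3, 1), 4) = Add(-3, 4) = 1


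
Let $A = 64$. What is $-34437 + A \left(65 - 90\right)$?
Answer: $-36037$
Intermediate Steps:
$-34437 + A \left(65 - 90\right) = -34437 + 64 \left(65 - 90\right) = -34437 + 64 \left(-25\right) = -34437 - 1600 = -36037$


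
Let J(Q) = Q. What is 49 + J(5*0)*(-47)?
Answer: 49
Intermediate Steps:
49 + J(5*0)*(-47) = 49 + (5*0)*(-47) = 49 + 0*(-47) = 49 + 0 = 49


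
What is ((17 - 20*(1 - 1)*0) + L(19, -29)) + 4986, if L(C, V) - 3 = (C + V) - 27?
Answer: 4969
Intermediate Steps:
L(C, V) = -24 + C + V (L(C, V) = 3 + ((C + V) - 27) = 3 + (-27 + C + V) = -24 + C + V)
((17 - 20*(1 - 1)*0) + L(19, -29)) + 4986 = ((17 - 20*(1 - 1)*0) + (-24 + 19 - 29)) + 4986 = ((17 - 0*0) - 34) + 4986 = ((17 - 20*0) - 34) + 4986 = ((17 + 0) - 34) + 4986 = (17 - 34) + 4986 = -17 + 4986 = 4969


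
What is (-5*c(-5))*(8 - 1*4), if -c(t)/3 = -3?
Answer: -180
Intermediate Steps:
c(t) = 9 (c(t) = -3*(-3) = 9)
(-5*c(-5))*(8 - 1*4) = (-5*9)*(8 - 1*4) = -45*(8 - 4) = -45*4 = -180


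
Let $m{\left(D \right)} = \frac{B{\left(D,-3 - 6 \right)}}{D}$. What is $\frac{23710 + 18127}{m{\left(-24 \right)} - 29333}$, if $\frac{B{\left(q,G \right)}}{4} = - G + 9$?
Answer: $- \frac{41837}{29336} \approx -1.4261$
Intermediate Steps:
$B{\left(q,G \right)} = 36 - 4 G$ ($B{\left(q,G \right)} = 4 \left(- G + 9\right) = 4 \left(9 - G\right) = 36 - 4 G$)
$m{\left(D \right)} = \frac{72}{D}$ ($m{\left(D \right)} = \frac{36 - 4 \left(-3 - 6\right)}{D} = \frac{36 - -36}{D} = \frac{36 + 36}{D} = \frac{72}{D}$)
$\frac{23710 + 18127}{m{\left(-24 \right)} - 29333} = \frac{23710 + 18127}{\frac{72}{-24} - 29333} = \frac{41837}{72 \left(- \frac{1}{24}\right) - 29333} = \frac{41837}{-3 - 29333} = \frac{41837}{-29336} = 41837 \left(- \frac{1}{29336}\right) = - \frac{41837}{29336}$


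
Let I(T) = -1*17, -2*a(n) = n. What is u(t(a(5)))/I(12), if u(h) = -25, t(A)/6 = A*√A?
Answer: 25/17 ≈ 1.4706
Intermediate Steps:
a(n) = -n/2
I(T) = -17
t(A) = 6*A^(3/2) (t(A) = 6*(A*√A) = 6*A^(3/2))
u(t(a(5)))/I(12) = -25/(-17) = -25*(-1/17) = 25/17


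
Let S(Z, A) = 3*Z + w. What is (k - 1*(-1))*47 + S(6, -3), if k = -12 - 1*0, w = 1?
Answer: -498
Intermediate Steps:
S(Z, A) = 1 + 3*Z (S(Z, A) = 3*Z + 1 = 1 + 3*Z)
k = -12 (k = -12 + 0 = -12)
(k - 1*(-1))*47 + S(6, -3) = (-12 - 1*(-1))*47 + (1 + 3*6) = (-12 + 1)*47 + (1 + 18) = -11*47 + 19 = -517 + 19 = -498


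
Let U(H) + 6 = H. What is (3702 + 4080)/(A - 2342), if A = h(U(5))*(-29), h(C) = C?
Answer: -2594/771 ≈ -3.3645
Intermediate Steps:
U(H) = -6 + H
A = 29 (A = (-6 + 5)*(-29) = -1*(-29) = 29)
(3702 + 4080)/(A - 2342) = (3702 + 4080)/(29 - 2342) = 7782/(-2313) = 7782*(-1/2313) = -2594/771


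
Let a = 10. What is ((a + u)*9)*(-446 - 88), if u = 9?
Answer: -91314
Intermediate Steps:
((a + u)*9)*(-446 - 88) = ((10 + 9)*9)*(-446 - 88) = (19*9)*(-534) = 171*(-534) = -91314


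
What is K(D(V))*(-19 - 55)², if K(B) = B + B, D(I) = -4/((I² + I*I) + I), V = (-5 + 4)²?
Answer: -43808/3 ≈ -14603.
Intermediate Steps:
V = 1 (V = (-1)² = 1)
D(I) = -4/(I + 2*I²) (D(I) = -4/((I² + I²) + I) = -4/(2*I² + I) = -4/(I + 2*I²))
K(B) = 2*B
K(D(V))*(-19 - 55)² = (2*(-4/(1*(1 + 2*1))))*(-19 - 55)² = (2*(-4*1/(1 + 2)))*(-74)² = (2*(-4*1/3))*5476 = (2*(-4*1*⅓))*5476 = (2*(-4/3))*5476 = -8/3*5476 = -43808/3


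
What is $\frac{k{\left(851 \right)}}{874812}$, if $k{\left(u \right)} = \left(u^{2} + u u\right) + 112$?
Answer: $\frac{241419}{145802} \approx 1.6558$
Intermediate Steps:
$k{\left(u \right)} = 112 + 2 u^{2}$ ($k{\left(u \right)} = \left(u^{2} + u^{2}\right) + 112 = 2 u^{2} + 112 = 112 + 2 u^{2}$)
$\frac{k{\left(851 \right)}}{874812} = \frac{112 + 2 \cdot 851^{2}}{874812} = \left(112 + 2 \cdot 724201\right) \frac{1}{874812} = \left(112 + 1448402\right) \frac{1}{874812} = 1448514 \cdot \frac{1}{874812} = \frac{241419}{145802}$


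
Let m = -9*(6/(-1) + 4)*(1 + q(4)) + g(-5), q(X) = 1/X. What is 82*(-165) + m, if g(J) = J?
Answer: -27025/2 ≈ -13513.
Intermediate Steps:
q(X) = 1/X
m = 35/2 (m = -9*(6/(-1) + 4)*(1 + 1/4) - 5 = -9*(6*(-1) + 4)*(1 + ¼) - 5 = -9*(-6 + 4)*5/4 - 5 = -(-18)*5/4 - 5 = -9*(-5/2) - 5 = 45/2 - 5 = 35/2 ≈ 17.500)
82*(-165) + m = 82*(-165) + 35/2 = -13530 + 35/2 = -27025/2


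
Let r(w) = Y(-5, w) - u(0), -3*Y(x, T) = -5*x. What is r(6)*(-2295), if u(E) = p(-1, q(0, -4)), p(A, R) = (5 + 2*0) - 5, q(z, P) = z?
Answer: 19125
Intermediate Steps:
Y(x, T) = 5*x/3 (Y(x, T) = -(-5)*x/3 = 5*x/3)
p(A, R) = 0 (p(A, R) = (5 + 0) - 5 = 5 - 5 = 0)
u(E) = 0
r(w) = -25/3 (r(w) = (5/3)*(-5) - 1*0 = -25/3 + 0 = -25/3)
r(6)*(-2295) = -25/3*(-2295) = 19125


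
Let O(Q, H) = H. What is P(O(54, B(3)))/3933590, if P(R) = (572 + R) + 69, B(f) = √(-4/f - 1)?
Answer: 641/3933590 + I*√21/11800770 ≈ 0.00016296 + 3.8833e-7*I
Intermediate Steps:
B(f) = √(-1 - 4/f)
P(R) = 641 + R
P(O(54, B(3)))/3933590 = (641 + √((-4 - 1*3)/3))/3933590 = (641 + √((-4 - 3)/3))*(1/3933590) = (641 + √((⅓)*(-7)))*(1/3933590) = (641 + √(-7/3))*(1/3933590) = (641 + I*√21/3)*(1/3933590) = 641/3933590 + I*√21/11800770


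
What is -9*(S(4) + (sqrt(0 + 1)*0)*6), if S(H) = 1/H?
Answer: -9/4 ≈ -2.2500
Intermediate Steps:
-9*(S(4) + (sqrt(0 + 1)*0)*6) = -9*(1/4 + (sqrt(0 + 1)*0)*6) = -9*(1/4 + (sqrt(1)*0)*6) = -9*(1/4 + (1*0)*6) = -9*(1/4 + 0*6) = -9*(1/4 + 0) = -9*1/4 = -9/4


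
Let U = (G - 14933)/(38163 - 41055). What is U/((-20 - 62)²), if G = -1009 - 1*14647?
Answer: 30589/19445808 ≈ 0.0015730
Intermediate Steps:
G = -15656 (G = -1009 - 14647 = -15656)
U = 30589/2892 (U = (-15656 - 14933)/(38163 - 41055) = -30589/(-2892) = -30589*(-1/2892) = 30589/2892 ≈ 10.577)
U/((-20 - 62)²) = 30589/(2892*((-20 - 62)²)) = 30589/(2892*((-82)²)) = (30589/2892)/6724 = (30589/2892)*(1/6724) = 30589/19445808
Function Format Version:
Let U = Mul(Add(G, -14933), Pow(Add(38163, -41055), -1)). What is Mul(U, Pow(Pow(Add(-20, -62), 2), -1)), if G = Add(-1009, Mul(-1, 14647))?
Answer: Rational(30589, 19445808) ≈ 0.0015730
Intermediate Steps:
G = -15656 (G = Add(-1009, -14647) = -15656)
U = Rational(30589, 2892) (U = Mul(Add(-15656, -14933), Pow(Add(38163, -41055), -1)) = Mul(-30589, Pow(-2892, -1)) = Mul(-30589, Rational(-1, 2892)) = Rational(30589, 2892) ≈ 10.577)
Mul(U, Pow(Pow(Add(-20, -62), 2), -1)) = Mul(Rational(30589, 2892), Pow(Pow(Add(-20, -62), 2), -1)) = Mul(Rational(30589, 2892), Pow(Pow(-82, 2), -1)) = Mul(Rational(30589, 2892), Pow(6724, -1)) = Mul(Rational(30589, 2892), Rational(1, 6724)) = Rational(30589, 19445808)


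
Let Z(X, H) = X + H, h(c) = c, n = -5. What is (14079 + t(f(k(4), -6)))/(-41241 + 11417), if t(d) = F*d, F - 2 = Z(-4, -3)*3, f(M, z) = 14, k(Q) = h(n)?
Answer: -13813/29824 ≈ -0.46315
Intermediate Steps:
k(Q) = -5
Z(X, H) = H + X
F = -19 (F = 2 + (-3 - 4)*3 = 2 - 7*3 = 2 - 21 = -19)
t(d) = -19*d
(14079 + t(f(k(4), -6)))/(-41241 + 11417) = (14079 - 19*14)/(-41241 + 11417) = (14079 - 266)/(-29824) = 13813*(-1/29824) = -13813/29824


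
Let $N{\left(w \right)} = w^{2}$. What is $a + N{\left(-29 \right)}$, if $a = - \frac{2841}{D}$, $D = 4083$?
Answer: $\frac{1143654}{1361} \approx 840.3$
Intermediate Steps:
$a = - \frac{947}{1361}$ ($a = - \frac{2841}{4083} = \left(-2841\right) \frac{1}{4083} = - \frac{947}{1361} \approx -0.69581$)
$a + N{\left(-29 \right)} = - \frac{947}{1361} + \left(-29\right)^{2} = - \frac{947}{1361} + 841 = \frac{1143654}{1361}$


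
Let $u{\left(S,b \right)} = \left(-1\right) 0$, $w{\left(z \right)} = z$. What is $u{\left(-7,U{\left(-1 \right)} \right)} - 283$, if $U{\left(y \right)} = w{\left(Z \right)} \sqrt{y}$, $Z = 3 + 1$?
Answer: $-283$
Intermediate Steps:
$Z = 4$
$U{\left(y \right)} = 4 \sqrt{y}$
$u{\left(S,b \right)} = 0$
$u{\left(-7,U{\left(-1 \right)} \right)} - 283 = 0 - 283 = -283$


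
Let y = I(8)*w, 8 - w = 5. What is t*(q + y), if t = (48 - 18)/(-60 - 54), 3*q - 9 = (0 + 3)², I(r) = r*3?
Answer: -390/19 ≈ -20.526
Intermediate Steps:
w = 3 (w = 8 - 1*5 = 8 - 5 = 3)
I(r) = 3*r
q = 6 (q = 3 + (0 + 3)²/3 = 3 + (⅓)*3² = 3 + (⅓)*9 = 3 + 3 = 6)
t = -5/19 (t = 30/(-114) = 30*(-1/114) = -5/19 ≈ -0.26316)
y = 72 (y = (3*8)*3 = 24*3 = 72)
t*(q + y) = -5*(6 + 72)/19 = -5/19*78 = -390/19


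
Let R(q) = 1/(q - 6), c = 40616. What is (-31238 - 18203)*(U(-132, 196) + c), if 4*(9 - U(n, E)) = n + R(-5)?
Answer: -88447625273/44 ≈ -2.0102e+9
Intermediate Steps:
R(q) = 1/(-6 + q)
U(n, E) = 397/44 - n/4 (U(n, E) = 9 - (n + 1/(-6 - 5))/4 = 9 - (n + 1/(-11))/4 = 9 - (n - 1/11)/4 = 9 - (-1/11 + n)/4 = 9 + (1/44 - n/4) = 397/44 - n/4)
(-31238 - 18203)*(U(-132, 196) + c) = (-31238 - 18203)*((397/44 - ¼*(-132)) + 40616) = -49441*((397/44 + 33) + 40616) = -49441*(1849/44 + 40616) = -49441*1788953/44 = -88447625273/44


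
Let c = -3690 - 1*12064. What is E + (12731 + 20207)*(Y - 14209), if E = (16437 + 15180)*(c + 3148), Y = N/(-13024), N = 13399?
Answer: -5643389263459/6512 ≈ -8.6661e+8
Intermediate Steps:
c = -15754 (c = -3690 - 12064 = -15754)
Y = -13399/13024 (Y = 13399/(-13024) = 13399*(-1/13024) = -13399/13024 ≈ -1.0288)
E = -398563902 (E = (16437 + 15180)*(-15754 + 3148) = 31617*(-12606) = -398563902)
E + (12731 + 20207)*(Y - 14209) = -398563902 + (12731 + 20207)*(-13399/13024 - 14209) = -398563902 + 32938*(-185071415/13024) = -398563902 - 3047941133635/6512 = -5643389263459/6512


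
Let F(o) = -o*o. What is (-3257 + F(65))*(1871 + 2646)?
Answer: -33796194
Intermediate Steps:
F(o) = -o²
(-3257 + F(65))*(1871 + 2646) = (-3257 - 1*65²)*(1871 + 2646) = (-3257 - 1*4225)*4517 = (-3257 - 4225)*4517 = -7482*4517 = -33796194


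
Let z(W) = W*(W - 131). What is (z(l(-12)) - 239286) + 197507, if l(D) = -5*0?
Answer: -41779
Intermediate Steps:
l(D) = 0
z(W) = W*(-131 + W)
(z(l(-12)) - 239286) + 197507 = (0*(-131 + 0) - 239286) + 197507 = (0*(-131) - 239286) + 197507 = (0 - 239286) + 197507 = -239286 + 197507 = -41779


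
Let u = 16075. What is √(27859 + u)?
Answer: √43934 ≈ 209.60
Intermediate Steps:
√(27859 + u) = √(27859 + 16075) = √43934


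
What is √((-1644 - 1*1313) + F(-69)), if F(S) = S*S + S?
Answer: √1735 ≈ 41.653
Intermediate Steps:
F(S) = S + S² (F(S) = S² + S = S + S²)
√((-1644 - 1*1313) + F(-69)) = √((-1644 - 1*1313) - 69*(1 - 69)) = √((-1644 - 1313) - 69*(-68)) = √(-2957 + 4692) = √1735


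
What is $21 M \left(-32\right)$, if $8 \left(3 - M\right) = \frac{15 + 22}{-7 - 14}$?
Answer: $-2164$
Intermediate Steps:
$M = \frac{541}{168}$ ($M = 3 - \frac{\left(15 + 22\right) \frac{1}{-7 - 14}}{8} = 3 - \frac{37 \frac{1}{-21}}{8} = 3 - \frac{37 \left(- \frac{1}{21}\right)}{8} = 3 - - \frac{37}{168} = 3 + \frac{37}{168} = \frac{541}{168} \approx 3.2202$)
$21 M \left(-32\right) = 21 \cdot \frac{541}{168} \left(-32\right) = \frac{541}{8} \left(-32\right) = -2164$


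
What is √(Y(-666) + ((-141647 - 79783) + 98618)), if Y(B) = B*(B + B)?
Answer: 10*√7643 ≈ 874.24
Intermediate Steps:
Y(B) = 2*B² (Y(B) = B*(2*B) = 2*B²)
√(Y(-666) + ((-141647 - 79783) + 98618)) = √(2*(-666)² + ((-141647 - 79783) + 98618)) = √(2*443556 + (-221430 + 98618)) = √(887112 - 122812) = √764300 = 10*√7643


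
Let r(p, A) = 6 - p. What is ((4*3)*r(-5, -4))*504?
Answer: 66528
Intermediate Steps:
((4*3)*r(-5, -4))*504 = ((4*3)*(6 - 1*(-5)))*504 = (12*(6 + 5))*504 = (12*11)*504 = 132*504 = 66528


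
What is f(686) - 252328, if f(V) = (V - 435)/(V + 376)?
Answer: -267972085/1062 ≈ -2.5233e+5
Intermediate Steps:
f(V) = (-435 + V)/(376 + V)
f(686) - 252328 = (-435 + 686)/(376 + 686) - 252328 = 251/1062 - 252328 = -267972085/1062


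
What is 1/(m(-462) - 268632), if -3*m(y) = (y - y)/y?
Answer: -1/268632 ≈ -3.7226e-6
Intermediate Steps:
m(y) = 0 (m(y) = -(y - y)/(3*y) = -0/y = -1/3*0 = 0)
1/(m(-462) - 268632) = 1/(0 - 268632) = 1/(-268632) = -1/268632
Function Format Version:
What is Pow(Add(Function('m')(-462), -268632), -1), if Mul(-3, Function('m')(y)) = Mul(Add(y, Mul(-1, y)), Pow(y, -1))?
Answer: Rational(-1, 268632) ≈ -3.7226e-6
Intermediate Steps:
Function('m')(y) = 0 (Function('m')(y) = Mul(Rational(-1, 3), Mul(Add(y, Mul(-1, y)), Pow(y, -1))) = Mul(Rational(-1, 3), Mul(0, Pow(y, -1))) = Mul(Rational(-1, 3), 0) = 0)
Pow(Add(Function('m')(-462), -268632), -1) = Pow(Add(0, -268632), -1) = Pow(-268632, -1) = Rational(-1, 268632)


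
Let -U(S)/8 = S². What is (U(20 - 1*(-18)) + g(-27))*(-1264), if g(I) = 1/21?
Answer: 306635024/21 ≈ 1.4602e+7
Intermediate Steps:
U(S) = -8*S²
g(I) = 1/21
(U(20 - 1*(-18)) + g(-27))*(-1264) = (-8*(20 - 1*(-18))² + 1/21)*(-1264) = (-8*(20 + 18)² + 1/21)*(-1264) = (-8*38² + 1/21)*(-1264) = (-8*1444 + 1/21)*(-1264) = (-11552 + 1/21)*(-1264) = -242591/21*(-1264) = 306635024/21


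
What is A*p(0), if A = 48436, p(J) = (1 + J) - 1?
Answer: 0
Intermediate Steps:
p(J) = J
A*p(0) = 48436*0 = 0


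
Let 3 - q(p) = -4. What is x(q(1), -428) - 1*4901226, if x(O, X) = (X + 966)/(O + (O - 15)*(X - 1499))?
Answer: -75591608060/15423 ≈ -4.9012e+6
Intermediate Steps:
q(p) = 7 (q(p) = 3 - 1*(-4) = 3 + 4 = 7)
x(O, X) = (966 + X)/(O + (-1499 + X)*(-15 + O)) (x(O, X) = (966 + X)/(O + (-15 + O)*(-1499 + X)) = (966 + X)/(O + (-1499 + X)*(-15 + O)))
x(q(1), -428) - 1*4901226 = (966 - 428)/(22485 - 1498*7 - 15*(-428) + 7*(-428)) - 1*4901226 = 538/(22485 - 10486 + 6420 - 2996) - 4901226 = 538/15423 - 4901226 = -75591608060/15423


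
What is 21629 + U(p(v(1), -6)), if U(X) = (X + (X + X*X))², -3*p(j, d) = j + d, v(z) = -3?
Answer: 21854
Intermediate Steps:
p(j, d) = -d/3 - j/3 (p(j, d) = -(j + d)/3 = -(d + j)/3 = -d/3 - j/3)
U(X) = (X² + 2*X)² (U(X) = (X + (X + X²))² = (X² + 2*X)²)
21629 + U(p(v(1), -6)) = 21629 + (-⅓*(-6) - ⅓*(-3))²*(2 + (-⅓*(-6) - ⅓*(-3)))² = 21629 + (2 + 1)²*(2 + (2 + 1))² = 21629 + 3²*(2 + 3)² = 21629 + 9*5² = 21629 + 9*25 = 21629 + 225 = 21854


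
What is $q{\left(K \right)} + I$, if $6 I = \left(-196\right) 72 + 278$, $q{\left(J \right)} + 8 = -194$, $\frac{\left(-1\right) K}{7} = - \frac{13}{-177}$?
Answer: $- \frac{7523}{3} \approx -2507.7$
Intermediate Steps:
$K = - \frac{91}{177}$ ($K = - 7 \left(- \frac{13}{-177}\right) = - 7 \left(\left(-13\right) \left(- \frac{1}{177}\right)\right) = \left(-7\right) \frac{13}{177} = - \frac{91}{177} \approx -0.51412$)
$q{\left(J \right)} = -202$ ($q{\left(J \right)} = -8 - 194 = -202$)
$I = - \frac{6917}{3}$ ($I = \frac{\left(-196\right) 72 + 278}{6} = \frac{-14112 + 278}{6} = \frac{1}{6} \left(-13834\right) = - \frac{6917}{3} \approx -2305.7$)
$q{\left(K \right)} + I = -202 - \frac{6917}{3} = - \frac{7523}{3}$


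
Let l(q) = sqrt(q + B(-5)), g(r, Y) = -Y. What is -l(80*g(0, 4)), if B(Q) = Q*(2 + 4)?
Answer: -5*I*sqrt(14) ≈ -18.708*I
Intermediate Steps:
B(Q) = 6*Q (B(Q) = Q*6 = 6*Q)
l(q) = sqrt(-30 + q) (l(q) = sqrt(q + 6*(-5)) = sqrt(q - 30) = sqrt(-30 + q))
-l(80*g(0, 4)) = -sqrt(-30 + 80*(-1*4)) = -sqrt(-30 + 80*(-4)) = -sqrt(-30 - 320) = -sqrt(-350) = -5*I*sqrt(14)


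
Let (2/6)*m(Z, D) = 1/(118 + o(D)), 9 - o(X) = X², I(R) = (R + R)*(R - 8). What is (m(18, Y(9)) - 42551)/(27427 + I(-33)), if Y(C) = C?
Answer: -1957343/1386118 ≈ -1.4121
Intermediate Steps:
I(R) = 2*R*(-8 + R) (I(R) = (2*R)*(-8 + R) = 2*R*(-8 + R))
o(X) = 9 - X²
m(Z, D) = 3/(127 - D²) (m(Z, D) = 3/(118 + (9 - D²)) = 3/(127 - D²))
(m(18, Y(9)) - 42551)/(27427 + I(-33)) = (-3/(-127 + 9²) - 42551)/(27427 + 2*(-33)*(-8 - 33)) = (-3/(-127 + 81) - 42551)/(27427 + 2*(-33)*(-41)) = (-3/(-46) - 42551)/(27427 + 2706) = (-3*(-1/46) - 42551)/30133 = (3/46 - 42551)*(1/30133) = -1957343/46*1/30133 = -1957343/1386118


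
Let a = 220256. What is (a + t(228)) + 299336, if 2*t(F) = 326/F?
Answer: 118467139/228 ≈ 5.1959e+5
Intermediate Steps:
t(F) = 163/F (t(F) = (326/F)/2 = 163/F)
(a + t(228)) + 299336 = (220256 + 163/228) + 299336 = 50218531/228 + 299336 = 118467139/228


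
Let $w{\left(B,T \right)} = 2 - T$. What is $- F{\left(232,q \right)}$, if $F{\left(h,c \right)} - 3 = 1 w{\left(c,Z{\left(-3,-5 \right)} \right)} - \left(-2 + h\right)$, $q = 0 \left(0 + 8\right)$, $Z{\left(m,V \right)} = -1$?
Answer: $224$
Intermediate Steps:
$q = 0$ ($q = 0 \cdot 8 = 0$)
$F{\left(h,c \right)} = 8 - h$ ($F{\left(h,c \right)} = 3 - \left(-2 + h - \left(2 - -1\right)\right) = 3 - \left(-2 + h - \left(2 + 1\right)\right) = 3 + \left(1 \cdot 3 - \left(-2 + h\right)\right) = 3 + \left(3 - \left(-2 + h\right)\right) = 3 - \left(-5 + h\right) = 8 - h$)
$- F{\left(232,q \right)} = - (8 - 232) = \left(-1\right) \left(-224\right) = 224$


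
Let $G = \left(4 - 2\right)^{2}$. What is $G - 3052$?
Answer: $-3048$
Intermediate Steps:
$G = 4$ ($G = 2^{2} = 4$)
$G - 3052 = 4 - 3052 = -3048$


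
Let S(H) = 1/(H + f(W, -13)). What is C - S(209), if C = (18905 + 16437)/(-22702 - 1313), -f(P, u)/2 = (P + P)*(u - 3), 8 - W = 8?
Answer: -7410493/5019135 ≈ -1.4764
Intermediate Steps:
W = 0 (W = 8 - 1*8 = 8 - 8 = 0)
f(P, u) = -4*P*(-3 + u) (f(P, u) = -2*(P + P)*(u - 3) = -2*2*P*(-3 + u) = -4*P*(-3 + u))
S(H) = 1/H (S(H) = 1/(H + 4*0*(3 - 1*(-13))) = 1/(H + 4*0*(3 + 13)) = 1/(H + 4*0*16) = 1/(H + 0) = 1/H)
C = -35342/24015 (C = 35342/(-24015) = 35342*(-1/24015) = -35342/24015 ≈ -1.4717)
C - S(209) = -35342/24015 - 1/209 = -7410493/5019135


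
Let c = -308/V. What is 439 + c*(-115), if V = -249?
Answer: 73891/249 ≈ 296.75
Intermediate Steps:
c = 308/249 (c = -308/(-249) = -308*(-1/249) = 308/249 ≈ 1.2369)
439 + c*(-115) = 439 + (308/249)*(-115) = 439 - 35420/249 = 73891/249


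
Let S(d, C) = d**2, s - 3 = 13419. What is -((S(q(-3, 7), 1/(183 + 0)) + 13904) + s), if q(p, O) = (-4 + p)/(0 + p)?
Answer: -245983/9 ≈ -27331.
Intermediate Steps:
q(p, O) = (-4 + p)/p
s = 13422 (s = 3 + 13419 = 13422)
-((S(q(-3, 7), 1/(183 + 0)) + 13904) + s) = -((((-4 - 3)/(-3))**2 + 13904) + 13422) = -(((-1/3*(-7))**2 + 13904) + 13422) = -(((7/3)**2 + 13904) + 13422) = -((49/9 + 13904) + 13422) = -(125185/9 + 13422) = -1*245983/9 = -245983/9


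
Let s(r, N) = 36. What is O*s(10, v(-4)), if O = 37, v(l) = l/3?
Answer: 1332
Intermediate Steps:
v(l) = l/3 (v(l) = l*(1/3) = l/3)
O*s(10, v(-4)) = 37*36 = 1332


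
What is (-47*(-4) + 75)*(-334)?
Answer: -87842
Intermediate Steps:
(-47*(-4) + 75)*(-334) = (188 + 75)*(-334) = 263*(-334) = -87842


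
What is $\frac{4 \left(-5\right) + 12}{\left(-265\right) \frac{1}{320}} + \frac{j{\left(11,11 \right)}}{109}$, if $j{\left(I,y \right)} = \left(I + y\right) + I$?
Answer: $\frac{57557}{5777} \approx 9.9631$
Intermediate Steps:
$j{\left(I,y \right)} = y + 2 I$
$\frac{4 \left(-5\right) + 12}{\left(-265\right) \frac{1}{320}} + \frac{j{\left(11,11 \right)}}{109} = \frac{4 \left(-5\right) + 12}{\left(-265\right) \frac{1}{320}} + \frac{11 + 2 \cdot 11}{109} = \frac{-20 + 12}{\left(-265\right) \frac{1}{320}} + \left(11 + 22\right) \frac{1}{109} = - \frac{8}{- \frac{53}{64}} + 33 \cdot \frac{1}{109} = \left(-8\right) \left(- \frac{64}{53}\right) + \frac{33}{109} = \frac{512}{53} + \frac{33}{109} = \frac{57557}{5777}$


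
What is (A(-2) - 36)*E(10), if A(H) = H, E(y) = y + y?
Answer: -760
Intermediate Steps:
E(y) = 2*y
(A(-2) - 36)*E(10) = (-2 - 36)*(2*10) = -38*20 = -760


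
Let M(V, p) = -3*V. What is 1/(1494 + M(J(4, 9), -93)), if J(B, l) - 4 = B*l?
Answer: 1/1374 ≈ 0.00072780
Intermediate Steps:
J(B, l) = 4 + B*l
1/(1494 + M(J(4, 9), -93)) = 1/(1494 - 3*(4 + 4*9)) = 1/(1494 - 3*(4 + 36)) = 1/(1494 - 3*40) = 1/(1494 - 120) = 1/1374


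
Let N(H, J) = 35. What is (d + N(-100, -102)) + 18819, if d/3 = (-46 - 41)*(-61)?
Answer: 34775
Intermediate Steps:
d = 15921 (d = 3*((-46 - 41)*(-61)) = 3*(-87*(-61)) = 3*5307 = 15921)
(d + N(-100, -102)) + 18819 = (15921 + 35) + 18819 = 15956 + 18819 = 34775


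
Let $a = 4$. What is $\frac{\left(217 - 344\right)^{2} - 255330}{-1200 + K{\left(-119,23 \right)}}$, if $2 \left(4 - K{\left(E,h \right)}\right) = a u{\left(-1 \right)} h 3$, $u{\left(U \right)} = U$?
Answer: $\frac{239201}{1058} \approx 226.09$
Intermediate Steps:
$K{\left(E,h \right)} = 4 + 6 h$ ($K{\left(E,h \right)} = 4 - \frac{4 \left(-1\right) h 3}{2} = 4 - \frac{\left(-4\right) 3 h}{2} = 4 - \frac{\left(-12\right) h}{2} = 4 + 6 h$)
$\frac{\left(217 - 344\right)^{2} - 255330}{-1200 + K{\left(-119,23 \right)}} = \frac{\left(217 - 344\right)^{2} - 255330}{-1200 + \left(4 + 6 \cdot 23\right)} = \frac{\left(-127\right)^{2} - 255330}{-1200 + \left(4 + 138\right)} = \frac{16129 - 255330}{-1200 + 142} = - \frac{239201}{-1058} = \left(-239201\right) \left(- \frac{1}{1058}\right) = \frac{239201}{1058}$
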